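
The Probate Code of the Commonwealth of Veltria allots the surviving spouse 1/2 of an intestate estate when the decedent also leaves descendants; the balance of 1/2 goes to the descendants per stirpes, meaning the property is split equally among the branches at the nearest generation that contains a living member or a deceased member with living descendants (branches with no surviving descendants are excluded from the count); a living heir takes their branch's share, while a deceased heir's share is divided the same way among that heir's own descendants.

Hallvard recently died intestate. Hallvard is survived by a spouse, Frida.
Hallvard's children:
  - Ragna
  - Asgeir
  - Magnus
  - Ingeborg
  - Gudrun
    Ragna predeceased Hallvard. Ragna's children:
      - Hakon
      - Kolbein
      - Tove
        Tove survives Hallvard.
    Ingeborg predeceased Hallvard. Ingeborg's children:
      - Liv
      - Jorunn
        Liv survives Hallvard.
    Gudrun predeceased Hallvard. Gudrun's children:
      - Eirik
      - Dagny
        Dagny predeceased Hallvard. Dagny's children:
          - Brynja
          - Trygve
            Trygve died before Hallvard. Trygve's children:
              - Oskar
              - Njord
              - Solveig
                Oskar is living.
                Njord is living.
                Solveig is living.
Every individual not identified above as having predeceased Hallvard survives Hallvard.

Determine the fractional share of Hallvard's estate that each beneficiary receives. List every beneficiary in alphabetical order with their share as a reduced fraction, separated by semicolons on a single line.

Asgeir 1/10; Brynja 1/40; Eirik 1/20; Frida 1/2; Hakon 1/30; Jorunn 1/20; Kolbein 1/30; Liv 1/20; Magnus 1/10; Njord 1/120; Oskar 1/120; Solveig 1/120; Tove 1/30

Frida, as surviving spouse, takes 1/2.
The remaining 1/2 passes to Hallvard's descendants per stirpes.
The 1/2 is divided into 5 equal shares of 1/10 among Ragna, Asgeir, Magnus, Ingeborg, Gudrun.
Ragna predeceased; the 1/10 allotted to Ragna's branch passes to Ragna's issue by representation.
The 1/10 is divided into 3 equal shares of 1/30 among Hakon, Kolbein, Tove.
Hakon is living and takes 1/30.
Kolbein is living and takes 1/30.
Tove is living and takes 1/30.
Asgeir is living and takes 1/10.
Magnus is living and takes 1/10.
Ingeborg predeceased; the 1/10 allotted to Ingeborg's branch passes to Ingeborg's issue by representation.
The 1/10 is divided into 2 equal shares of 1/20 among Liv, Jorunn.
Liv is living and takes 1/20.
Jorunn is living and takes 1/20.
Gudrun predeceased; the 1/10 allotted to Gudrun's branch passes to Gudrun's issue by representation.
The 1/10 is divided into 2 equal shares of 1/20 among Eirik, Dagny.
Eirik is living and takes 1/20.
Dagny predeceased; the 1/20 allotted to Dagny's branch passes to Dagny's issue by representation.
The 1/20 is divided into 2 equal shares of 1/40 among Brynja, Trygve.
Brynja is living and takes 1/40.
Trygve predeceased; the 1/40 allotted to Trygve's branch passes to Trygve's issue by representation.
The 1/40 is divided into 3 equal shares of 1/120 among Oskar, Njord, Solveig.
Oskar is living and takes 1/120.
Njord is living and takes 1/120.
Solveig is living and takes 1/120.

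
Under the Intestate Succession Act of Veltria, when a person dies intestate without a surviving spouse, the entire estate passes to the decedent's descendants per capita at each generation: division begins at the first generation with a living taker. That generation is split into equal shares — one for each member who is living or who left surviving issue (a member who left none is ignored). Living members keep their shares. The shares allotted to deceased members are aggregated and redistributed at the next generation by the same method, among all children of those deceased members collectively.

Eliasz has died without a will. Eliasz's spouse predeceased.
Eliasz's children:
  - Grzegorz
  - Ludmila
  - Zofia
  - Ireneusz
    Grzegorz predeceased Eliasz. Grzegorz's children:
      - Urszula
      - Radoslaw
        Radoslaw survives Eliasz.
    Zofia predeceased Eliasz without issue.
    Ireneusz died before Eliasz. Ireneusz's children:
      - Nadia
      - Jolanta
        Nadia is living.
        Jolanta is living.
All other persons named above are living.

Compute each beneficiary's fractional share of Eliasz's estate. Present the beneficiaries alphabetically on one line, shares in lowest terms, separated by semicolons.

Jolanta 1/6; Ludmila 1/3; Nadia 1/6; Radoslaw 1/6; Urszula 1/6

There is no surviving spouse, so the entire estate passes to Eliasz's descendants per capita at each generation.
At generation 1 (Grzegorz, Ludmila, Ireneusz) there are 3 shares of (1)/3 = 1/3 each.
Living: Ludmila — each takes 1/3.
Deceased: Grzegorz and Ireneusz. Their combined 2/3 is pooled and carried to generation 2.
At generation 2 (Urszula, Radoslaw, Nadia, Jolanta) there are 4 shares of (2/3)/4 = 1/6 each.
Living: Urszula, Radoslaw, Nadia, and Jolanta — each takes 1/6.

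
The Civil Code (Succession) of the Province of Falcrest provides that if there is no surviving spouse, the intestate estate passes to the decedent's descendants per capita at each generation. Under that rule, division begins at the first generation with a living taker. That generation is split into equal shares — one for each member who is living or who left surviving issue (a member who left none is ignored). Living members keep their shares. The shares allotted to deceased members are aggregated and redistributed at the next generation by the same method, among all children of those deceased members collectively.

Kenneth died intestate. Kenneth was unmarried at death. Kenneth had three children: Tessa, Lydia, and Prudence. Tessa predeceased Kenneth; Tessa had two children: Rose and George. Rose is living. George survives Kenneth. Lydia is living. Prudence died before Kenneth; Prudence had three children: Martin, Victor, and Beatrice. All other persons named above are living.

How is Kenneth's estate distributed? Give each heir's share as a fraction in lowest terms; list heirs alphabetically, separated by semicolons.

Beatrice 2/15; George 2/15; Lydia 1/3; Martin 2/15; Rose 2/15; Victor 2/15

There is no surviving spouse, so the entire estate passes to Kenneth's descendants per capita at each generation.
At generation 1 (Tessa, Lydia, Prudence) there are 3 shares of (1)/3 = 1/3 each.
Living: Lydia — each takes 1/3.
Deceased: Tessa and Prudence. Their combined 2/3 is pooled and carried to generation 2.
At generation 2 (Rose, George, Martin, Victor, Beatrice) there are 5 shares of (2/3)/5 = 2/15 each.
Living: Rose, George, Martin, Victor, and Beatrice — each takes 2/15.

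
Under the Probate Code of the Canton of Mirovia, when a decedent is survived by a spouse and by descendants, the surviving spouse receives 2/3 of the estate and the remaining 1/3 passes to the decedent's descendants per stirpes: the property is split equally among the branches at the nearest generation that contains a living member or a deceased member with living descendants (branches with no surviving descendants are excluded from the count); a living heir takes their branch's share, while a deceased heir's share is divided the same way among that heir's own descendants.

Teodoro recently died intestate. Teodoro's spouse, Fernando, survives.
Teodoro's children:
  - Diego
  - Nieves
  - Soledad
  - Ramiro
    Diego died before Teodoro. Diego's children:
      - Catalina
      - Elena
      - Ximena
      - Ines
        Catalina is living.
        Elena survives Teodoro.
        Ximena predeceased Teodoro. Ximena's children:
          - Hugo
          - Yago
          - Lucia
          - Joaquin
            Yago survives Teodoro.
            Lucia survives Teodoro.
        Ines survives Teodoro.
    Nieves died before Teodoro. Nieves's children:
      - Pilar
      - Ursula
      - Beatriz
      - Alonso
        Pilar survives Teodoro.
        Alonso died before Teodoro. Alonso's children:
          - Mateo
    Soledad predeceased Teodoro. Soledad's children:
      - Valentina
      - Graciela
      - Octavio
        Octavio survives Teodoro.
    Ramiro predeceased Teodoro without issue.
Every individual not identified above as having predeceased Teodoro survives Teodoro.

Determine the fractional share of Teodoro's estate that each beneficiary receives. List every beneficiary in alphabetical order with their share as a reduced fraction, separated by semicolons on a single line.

Fernando, as surviving spouse, takes 2/3.
The remaining 1/3 passes to Teodoro's descendants per stirpes.
Ramiro left no surviving issue, so that branch lapses and is disregarded.
The 1/3 is divided into 3 equal shares of 1/9 among Diego, Nieves, Soledad.
Diego predeceased; the 1/9 allotted to Diego's branch passes to Diego's issue by representation.
The 1/9 is divided into 4 equal shares of 1/36 among Catalina, Elena, Ximena, Ines.
Catalina is living and takes 1/36.
Elena is living and takes 1/36.
Ximena predeceased; the 1/36 allotted to Ximena's branch passes to Ximena's issue by representation.
The 1/36 is divided into 4 equal shares of 1/144 among Hugo, Yago, Lucia, Joaquin.
Hugo is living and takes 1/144.
Yago is living and takes 1/144.
Lucia is living and takes 1/144.
Joaquin is living and takes 1/144.
Ines is living and takes 1/36.
Nieves predeceased; the 1/9 allotted to Nieves's branch passes to Nieves's issue by representation.
The 1/9 is divided into 4 equal shares of 1/36 among Pilar, Ursula, Beatriz, Alonso.
Pilar is living and takes 1/36.
Ursula is living and takes 1/36.
Beatriz is living and takes 1/36.
Alonso predeceased; the 1/36 allotted to Alonso's branch passes to Alonso's issue by representation.
Mateo is the sole taker at this level and receives the full 1/36.
Soledad predeceased; the 1/9 allotted to Soledad's branch passes to Soledad's issue by representation.
The 1/9 is divided into 3 equal shares of 1/27 among Valentina, Graciela, Octavio.
Valentina is living and takes 1/27.
Graciela is living and takes 1/27.
Octavio is living and takes 1/27.

Beatriz 1/36; Catalina 1/36; Elena 1/36; Fernando 2/3; Graciela 1/27; Hugo 1/144; Ines 1/36; Joaquin 1/144; Lucia 1/144; Mateo 1/36; Octavio 1/27; Pilar 1/36; Ursula 1/36; Valentina 1/27; Yago 1/144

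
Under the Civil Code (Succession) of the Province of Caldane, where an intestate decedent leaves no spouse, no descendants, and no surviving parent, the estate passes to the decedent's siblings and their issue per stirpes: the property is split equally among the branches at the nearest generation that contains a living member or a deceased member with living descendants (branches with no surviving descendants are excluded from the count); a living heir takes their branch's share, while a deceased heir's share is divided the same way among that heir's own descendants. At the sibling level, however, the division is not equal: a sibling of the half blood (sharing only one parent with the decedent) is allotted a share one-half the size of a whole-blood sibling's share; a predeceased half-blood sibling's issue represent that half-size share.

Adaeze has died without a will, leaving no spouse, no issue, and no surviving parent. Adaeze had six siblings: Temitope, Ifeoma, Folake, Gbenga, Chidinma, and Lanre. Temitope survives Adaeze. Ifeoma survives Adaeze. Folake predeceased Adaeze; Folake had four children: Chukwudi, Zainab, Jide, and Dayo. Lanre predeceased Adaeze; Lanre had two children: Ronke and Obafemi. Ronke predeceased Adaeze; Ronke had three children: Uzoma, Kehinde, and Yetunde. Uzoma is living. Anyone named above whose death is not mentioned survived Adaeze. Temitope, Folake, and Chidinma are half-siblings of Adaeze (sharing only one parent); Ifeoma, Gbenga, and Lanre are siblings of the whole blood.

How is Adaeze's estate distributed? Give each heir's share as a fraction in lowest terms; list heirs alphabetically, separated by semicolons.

Chidinma 1/9; Chukwudi 1/36; Dayo 1/36; Gbenga 2/9; Ifeoma 2/9; Jide 1/36; Kehinde 1/27; Obafemi 1/9; Temitope 1/9; Uzoma 1/27; Yetunde 1/27; Zainab 1/36

No spouse, descendants, or parent survives, so the estate passes to Adaeze's siblings per stirpes.
Half-blood siblings count for one-half the weight of whole-blood siblings at the initial division.
Dividing 1 in proportion to weights (total weight 9/2): Temitope (weight 1/2) → 1/9; Ifeoma (weight 1) → 2/9; Folake (weight 1/2) → 1/9; Gbenga (weight 1) → 2/9; Chidinma (weight 1/2) → 1/9; Lanre (weight 1) → 2/9.
Temitope is living and takes 1/9.
Ifeoma is living and takes 2/9.
Folake predeceased; the 1/9 allotted to Folake's branch passes to Folake's issue by representation.
The 1/9 is divided into 4 equal shares of 1/36 among Chukwudi, Zainab, Jide, Dayo.
Chukwudi is living and takes 1/36.
Zainab is living and takes 1/36.
Jide is living and takes 1/36.
Dayo is living and takes 1/36.
Gbenga is living and takes 2/9.
Chidinma is living and takes 1/9.
Lanre predeceased; the 2/9 allotted to Lanre's branch passes to Lanre's issue by representation.
The 2/9 is divided into 2 equal shares of 1/9 among Ronke, Obafemi.
Ronke predeceased; the 1/9 allotted to Ronke's branch passes to Ronke's issue by representation.
The 1/9 is divided into 3 equal shares of 1/27 among Uzoma, Kehinde, Yetunde.
Uzoma is living and takes 1/27.
Kehinde is living and takes 1/27.
Yetunde is living and takes 1/27.
Obafemi is living and takes 1/9.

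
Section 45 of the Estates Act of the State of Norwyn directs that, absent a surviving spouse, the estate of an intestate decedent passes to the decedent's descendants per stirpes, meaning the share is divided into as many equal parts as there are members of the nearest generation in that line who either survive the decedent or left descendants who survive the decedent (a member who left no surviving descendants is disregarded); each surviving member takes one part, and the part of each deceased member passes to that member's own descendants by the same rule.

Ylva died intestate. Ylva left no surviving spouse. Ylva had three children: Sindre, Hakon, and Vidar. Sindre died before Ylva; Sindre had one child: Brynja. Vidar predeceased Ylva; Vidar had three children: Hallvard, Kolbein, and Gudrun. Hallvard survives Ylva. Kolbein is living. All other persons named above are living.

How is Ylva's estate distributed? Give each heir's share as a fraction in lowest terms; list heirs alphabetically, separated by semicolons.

There is no surviving spouse, so the entire estate passes to Ylva's descendants per stirpes.
The estate is divided into 3 equal shares of 1/3 among Sindre, Hakon, Vidar.
Sindre predeceased; the 1/3 allotted to Sindre's branch passes to Sindre's issue by representation.
Brynja is the sole taker at this level and receives the full 1/3.
Hakon is living and takes 1/3.
Vidar predeceased; the 1/3 allotted to Vidar's branch passes to Vidar's issue by representation.
The 1/3 is divided into 3 equal shares of 1/9 among Hallvard, Kolbein, Gudrun.
Hallvard is living and takes 1/9.
Kolbein is living and takes 1/9.
Gudrun is living and takes 1/9.

Brynja 1/3; Gudrun 1/9; Hakon 1/3; Hallvard 1/9; Kolbein 1/9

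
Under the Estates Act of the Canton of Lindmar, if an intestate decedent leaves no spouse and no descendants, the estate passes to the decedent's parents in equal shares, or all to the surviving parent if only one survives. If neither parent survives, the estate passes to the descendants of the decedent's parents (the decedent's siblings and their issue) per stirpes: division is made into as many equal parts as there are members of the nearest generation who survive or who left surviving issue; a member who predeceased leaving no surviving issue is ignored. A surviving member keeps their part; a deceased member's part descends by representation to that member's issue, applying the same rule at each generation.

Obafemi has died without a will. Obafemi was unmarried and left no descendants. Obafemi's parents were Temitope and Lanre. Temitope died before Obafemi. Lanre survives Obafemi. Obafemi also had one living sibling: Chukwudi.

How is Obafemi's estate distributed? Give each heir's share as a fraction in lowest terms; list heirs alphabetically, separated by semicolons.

Only one parent, Lanre, survives, so Lanre takes the entire estate. The siblings take nothing because a surviving parent has priority.

Lanre 1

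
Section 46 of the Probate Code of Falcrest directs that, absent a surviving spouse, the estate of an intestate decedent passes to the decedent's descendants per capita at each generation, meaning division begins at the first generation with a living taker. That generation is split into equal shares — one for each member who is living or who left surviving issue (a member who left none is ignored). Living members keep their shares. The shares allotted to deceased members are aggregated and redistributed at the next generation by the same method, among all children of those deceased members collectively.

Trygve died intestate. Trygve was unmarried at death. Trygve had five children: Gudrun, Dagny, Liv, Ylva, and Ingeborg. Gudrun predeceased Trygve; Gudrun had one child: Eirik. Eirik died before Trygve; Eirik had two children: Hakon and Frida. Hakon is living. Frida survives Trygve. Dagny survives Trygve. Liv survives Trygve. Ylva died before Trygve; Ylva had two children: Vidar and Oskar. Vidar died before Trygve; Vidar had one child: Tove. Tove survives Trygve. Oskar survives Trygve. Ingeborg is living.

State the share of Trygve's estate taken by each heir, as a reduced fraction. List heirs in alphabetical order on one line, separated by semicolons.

There is no surviving spouse, so the entire estate passes to Trygve's descendants per capita at each generation.
At generation 1 (Gudrun, Dagny, Liv, Ylva, Ingeborg) there are 5 shares of (1)/5 = 1/5 each.
Living: Dagny, Liv, and Ingeborg — each takes 1/5.
Deceased: Gudrun and Ylva. Their combined 2/5 is pooled and carried to generation 2.
At generation 2 (Eirik, Vidar, Oskar) there are 3 shares of (2/5)/3 = 2/15 each.
Living: Oskar — each takes 2/15.
Deceased: Eirik and Vidar. Their combined 4/15 is pooled and carried to generation 3.
At generation 3 (Hakon, Frida, Tove) there are 3 shares of (4/15)/3 = 4/45 each.
Living: Hakon, Frida, and Tove — each takes 4/45.

Dagny 1/5; Frida 4/45; Hakon 4/45; Ingeborg 1/5; Liv 1/5; Oskar 2/15; Tove 4/45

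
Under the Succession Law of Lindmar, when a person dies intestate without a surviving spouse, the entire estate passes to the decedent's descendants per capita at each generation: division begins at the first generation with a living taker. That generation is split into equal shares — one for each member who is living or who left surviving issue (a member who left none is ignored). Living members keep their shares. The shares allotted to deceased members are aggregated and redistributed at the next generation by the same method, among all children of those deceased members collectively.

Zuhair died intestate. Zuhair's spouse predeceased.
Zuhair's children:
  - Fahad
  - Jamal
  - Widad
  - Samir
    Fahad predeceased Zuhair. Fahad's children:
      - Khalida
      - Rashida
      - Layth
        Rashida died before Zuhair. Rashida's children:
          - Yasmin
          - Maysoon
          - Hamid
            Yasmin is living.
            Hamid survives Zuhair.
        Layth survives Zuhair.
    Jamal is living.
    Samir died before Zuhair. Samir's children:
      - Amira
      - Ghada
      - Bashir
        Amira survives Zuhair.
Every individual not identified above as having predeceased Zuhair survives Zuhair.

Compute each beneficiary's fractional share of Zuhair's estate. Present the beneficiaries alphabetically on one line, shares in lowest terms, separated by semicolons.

Amira 1/12; Bashir 1/12; Ghada 1/12; Hamid 1/36; Jamal 1/4; Khalida 1/12; Layth 1/12; Maysoon 1/36; Widad 1/4; Yasmin 1/36

There is no surviving spouse, so the entire estate passes to Zuhair's descendants per capita at each generation.
At generation 1 (Fahad, Jamal, Widad, Samir) there are 4 shares of (1)/4 = 1/4 each.
Living: Jamal and Widad — each takes 1/4.
Deceased: Fahad and Samir. Their combined 1/2 is pooled and carried to generation 2.
At generation 2 (Khalida, Rashida, Layth, Amira, Ghada, Bashir) there are 6 shares of (1/2)/6 = 1/12 each.
Living: Khalida, Layth, Amira, Ghada, and Bashir — each takes 1/12.
Deceased: Rashida. That 1/12 share is carried to generation 3.
At generation 3 (Yasmin, Maysoon, Hamid) there are 3 shares of (1/12)/3 = 1/36 each.
Living: Yasmin, Maysoon, and Hamid — each takes 1/36.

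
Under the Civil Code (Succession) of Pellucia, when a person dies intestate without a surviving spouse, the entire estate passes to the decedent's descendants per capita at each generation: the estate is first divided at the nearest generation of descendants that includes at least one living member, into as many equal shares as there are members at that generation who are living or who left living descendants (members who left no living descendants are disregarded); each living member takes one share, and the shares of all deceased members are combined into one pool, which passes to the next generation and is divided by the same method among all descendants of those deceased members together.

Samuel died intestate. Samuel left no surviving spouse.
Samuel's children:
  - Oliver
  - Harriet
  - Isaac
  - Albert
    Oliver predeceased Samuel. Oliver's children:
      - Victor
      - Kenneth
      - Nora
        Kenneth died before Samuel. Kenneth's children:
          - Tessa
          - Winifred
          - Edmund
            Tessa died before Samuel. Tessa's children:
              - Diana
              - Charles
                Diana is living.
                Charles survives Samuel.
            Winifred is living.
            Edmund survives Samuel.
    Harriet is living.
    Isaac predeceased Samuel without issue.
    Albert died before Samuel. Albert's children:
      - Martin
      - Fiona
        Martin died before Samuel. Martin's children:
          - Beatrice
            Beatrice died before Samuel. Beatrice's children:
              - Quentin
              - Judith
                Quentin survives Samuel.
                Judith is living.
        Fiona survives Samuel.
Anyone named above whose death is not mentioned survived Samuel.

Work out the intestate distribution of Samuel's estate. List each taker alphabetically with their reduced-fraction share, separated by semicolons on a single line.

Charles 1/30; Diana 1/30; Edmund 1/15; Fiona 2/15; Harriet 1/3; Judith 1/30; Nora 2/15; Quentin 1/30; Victor 2/15; Winifred 1/15

There is no surviving spouse, so the entire estate passes to Samuel's descendants per capita at each generation.
At generation 1 (Oliver, Harriet, Albert) there are 3 shares of (1)/3 = 1/3 each.
Living: Harriet — each takes 1/3.
Deceased: Oliver and Albert. Their combined 2/3 is pooled and carried to generation 2.
At generation 2 (Victor, Kenneth, Nora, Martin, Fiona) there are 5 shares of (2/3)/5 = 2/15 each.
Living: Victor, Nora, and Fiona — each takes 2/15.
Deceased: Kenneth and Martin. Their combined 4/15 is pooled and carried to generation 3.
At generation 3 (Tessa, Winifred, Edmund, Beatrice) there are 4 shares of (4/15)/4 = 1/15 each.
Living: Winifred and Edmund — each takes 1/15.
Deceased: Tessa and Beatrice. Their combined 2/15 is pooled and carried to generation 4.
At generation 4 (Diana, Charles, Quentin, Judith) there are 4 shares of (2/15)/4 = 1/30 each.
Living: Diana, Charles, Quentin, and Judith — each takes 1/30.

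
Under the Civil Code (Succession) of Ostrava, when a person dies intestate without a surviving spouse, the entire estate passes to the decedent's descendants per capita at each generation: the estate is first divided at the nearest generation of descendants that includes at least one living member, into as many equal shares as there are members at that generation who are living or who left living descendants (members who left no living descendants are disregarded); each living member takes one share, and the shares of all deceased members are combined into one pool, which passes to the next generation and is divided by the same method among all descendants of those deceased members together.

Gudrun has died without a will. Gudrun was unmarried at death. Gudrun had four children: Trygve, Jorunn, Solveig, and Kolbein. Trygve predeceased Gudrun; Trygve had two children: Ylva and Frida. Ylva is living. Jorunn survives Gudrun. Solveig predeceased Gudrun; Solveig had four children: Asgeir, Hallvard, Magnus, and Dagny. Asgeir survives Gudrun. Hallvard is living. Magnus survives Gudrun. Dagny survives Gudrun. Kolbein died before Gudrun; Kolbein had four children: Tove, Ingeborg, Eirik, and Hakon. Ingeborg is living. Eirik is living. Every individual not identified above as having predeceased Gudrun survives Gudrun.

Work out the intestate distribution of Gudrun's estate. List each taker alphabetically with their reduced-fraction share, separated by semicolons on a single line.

There is no surviving spouse, so the entire estate passes to Gudrun's descendants per capita at each generation.
At generation 1 (Trygve, Jorunn, Solveig, Kolbein) there are 4 shares of (1)/4 = 1/4 each.
Living: Jorunn — each takes 1/4.
Deceased: Trygve, Solveig, and Kolbein. Their combined 3/4 is pooled and carried to generation 2.
At generation 2 (Ylva, Frida, Asgeir, Hallvard, Magnus, Dagny, Tove, Ingeborg, Eirik, Hakon) there are 10 shares of (3/4)/10 = 3/40 each.
Living: Ylva, Frida, Asgeir, Hallvard, Magnus, Dagny, Tove, Ingeborg, Eirik, and Hakon — each takes 3/40.

Asgeir 3/40; Dagny 3/40; Eirik 3/40; Frida 3/40; Hakon 3/40; Hallvard 3/40; Ingeborg 3/40; Jorunn 1/4; Magnus 3/40; Tove 3/40; Ylva 3/40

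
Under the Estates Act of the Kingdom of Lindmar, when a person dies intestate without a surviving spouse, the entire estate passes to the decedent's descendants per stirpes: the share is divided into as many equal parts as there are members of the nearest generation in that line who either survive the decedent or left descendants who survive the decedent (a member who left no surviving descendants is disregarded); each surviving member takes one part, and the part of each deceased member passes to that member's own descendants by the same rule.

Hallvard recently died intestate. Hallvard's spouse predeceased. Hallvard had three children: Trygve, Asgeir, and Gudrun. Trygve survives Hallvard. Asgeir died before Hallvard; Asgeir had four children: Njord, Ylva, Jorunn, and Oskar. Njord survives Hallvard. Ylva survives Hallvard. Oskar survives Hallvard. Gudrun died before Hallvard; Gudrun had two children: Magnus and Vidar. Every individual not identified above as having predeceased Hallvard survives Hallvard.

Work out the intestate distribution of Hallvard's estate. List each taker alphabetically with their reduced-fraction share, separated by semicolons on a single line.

There is no surviving spouse, so the entire estate passes to Hallvard's descendants per stirpes.
The estate is divided into 3 equal shares of 1/3 among Trygve, Asgeir, Gudrun.
Trygve is living and takes 1/3.
Asgeir predeceased; the 1/3 allotted to Asgeir's branch passes to Asgeir's issue by representation.
The 1/3 is divided into 4 equal shares of 1/12 among Njord, Ylva, Jorunn, Oskar.
Njord is living and takes 1/12.
Ylva is living and takes 1/12.
Jorunn is living and takes 1/12.
Oskar is living and takes 1/12.
Gudrun predeceased; the 1/3 allotted to Gudrun's branch passes to Gudrun's issue by representation.
The 1/3 is divided into 2 equal shares of 1/6 among Magnus, Vidar.
Magnus is living and takes 1/6.
Vidar is living and takes 1/6.

Jorunn 1/12; Magnus 1/6; Njord 1/12; Oskar 1/12; Trygve 1/3; Vidar 1/6; Ylva 1/12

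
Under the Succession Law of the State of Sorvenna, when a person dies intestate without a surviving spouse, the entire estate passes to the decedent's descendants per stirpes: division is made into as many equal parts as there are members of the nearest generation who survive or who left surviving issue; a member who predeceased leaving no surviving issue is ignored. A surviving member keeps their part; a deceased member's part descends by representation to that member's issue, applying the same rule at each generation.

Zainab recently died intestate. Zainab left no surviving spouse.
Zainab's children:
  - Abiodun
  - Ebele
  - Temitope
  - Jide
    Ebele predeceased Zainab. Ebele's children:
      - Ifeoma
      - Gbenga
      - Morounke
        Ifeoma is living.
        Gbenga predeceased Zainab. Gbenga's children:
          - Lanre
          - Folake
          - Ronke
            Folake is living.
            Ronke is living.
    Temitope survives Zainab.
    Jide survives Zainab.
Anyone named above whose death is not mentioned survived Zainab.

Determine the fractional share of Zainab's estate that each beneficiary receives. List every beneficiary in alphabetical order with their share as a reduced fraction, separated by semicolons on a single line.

Abiodun 1/4; Folake 1/36; Ifeoma 1/12; Jide 1/4; Lanre 1/36; Morounke 1/12; Ronke 1/36; Temitope 1/4

There is no surviving spouse, so the entire estate passes to Zainab's descendants per stirpes.
The estate is divided into 4 equal shares of 1/4 among Abiodun, Ebele, Temitope, Jide.
Abiodun is living and takes 1/4.
Ebele predeceased; the 1/4 allotted to Ebele's branch passes to Ebele's issue by representation.
The 1/4 is divided into 3 equal shares of 1/12 among Ifeoma, Gbenga, Morounke.
Ifeoma is living and takes 1/12.
Gbenga predeceased; the 1/12 allotted to Gbenga's branch passes to Gbenga's issue by representation.
The 1/12 is divided into 3 equal shares of 1/36 among Lanre, Folake, Ronke.
Lanre is living and takes 1/36.
Folake is living and takes 1/36.
Ronke is living and takes 1/36.
Morounke is living and takes 1/12.
Temitope is living and takes 1/4.
Jide is living and takes 1/4.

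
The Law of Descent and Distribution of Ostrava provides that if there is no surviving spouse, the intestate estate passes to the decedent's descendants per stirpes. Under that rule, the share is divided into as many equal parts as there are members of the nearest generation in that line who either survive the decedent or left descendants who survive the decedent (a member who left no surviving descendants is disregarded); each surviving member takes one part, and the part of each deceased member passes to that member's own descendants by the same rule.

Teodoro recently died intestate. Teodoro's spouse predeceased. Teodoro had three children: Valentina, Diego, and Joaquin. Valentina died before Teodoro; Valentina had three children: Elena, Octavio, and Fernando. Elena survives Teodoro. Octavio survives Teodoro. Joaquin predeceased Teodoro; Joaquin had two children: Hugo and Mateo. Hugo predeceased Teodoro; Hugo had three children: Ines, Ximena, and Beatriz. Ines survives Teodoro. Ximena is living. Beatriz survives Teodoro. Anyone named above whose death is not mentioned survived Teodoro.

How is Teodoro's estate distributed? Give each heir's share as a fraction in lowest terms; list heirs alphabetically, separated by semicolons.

Beatriz 1/18; Diego 1/3; Elena 1/9; Fernando 1/9; Ines 1/18; Mateo 1/6; Octavio 1/9; Ximena 1/18

There is no surviving spouse, so the entire estate passes to Teodoro's descendants per stirpes.
The estate is divided into 3 equal shares of 1/3 among Valentina, Diego, Joaquin.
Valentina predeceased; the 1/3 allotted to Valentina's branch passes to Valentina's issue by representation.
The 1/3 is divided into 3 equal shares of 1/9 among Elena, Octavio, Fernando.
Elena is living and takes 1/9.
Octavio is living and takes 1/9.
Fernando is living and takes 1/9.
Diego is living and takes 1/3.
Joaquin predeceased; the 1/3 allotted to Joaquin's branch passes to Joaquin's issue by representation.
The 1/3 is divided into 2 equal shares of 1/6 among Hugo, Mateo.
Hugo predeceased; the 1/6 allotted to Hugo's branch passes to Hugo's issue by representation.
The 1/6 is divided into 3 equal shares of 1/18 among Ines, Ximena, Beatriz.
Ines is living and takes 1/18.
Ximena is living and takes 1/18.
Beatriz is living and takes 1/18.
Mateo is living and takes 1/6.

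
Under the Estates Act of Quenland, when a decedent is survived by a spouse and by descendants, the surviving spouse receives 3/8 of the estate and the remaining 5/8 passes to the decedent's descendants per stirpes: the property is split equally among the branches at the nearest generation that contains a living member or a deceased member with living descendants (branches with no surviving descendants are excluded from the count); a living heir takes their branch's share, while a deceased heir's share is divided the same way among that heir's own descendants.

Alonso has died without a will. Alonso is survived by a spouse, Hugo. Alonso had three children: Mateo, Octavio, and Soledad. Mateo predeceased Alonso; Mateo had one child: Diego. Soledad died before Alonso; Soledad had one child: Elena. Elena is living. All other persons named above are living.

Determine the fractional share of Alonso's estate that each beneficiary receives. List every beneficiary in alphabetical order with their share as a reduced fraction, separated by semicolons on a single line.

Hugo, as surviving spouse, takes 3/8.
The remaining 5/8 passes to Alonso's descendants per stirpes.
The 5/8 is divided into 3 equal shares of 5/24 among Mateo, Octavio, Soledad.
Mateo predeceased; the 5/24 allotted to Mateo's branch passes to Mateo's issue by representation.
Diego is the sole taker at this level and receives the full 5/24.
Octavio is living and takes 5/24.
Soledad predeceased; the 5/24 allotted to Soledad's branch passes to Soledad's issue by representation.
Elena is the sole taker at this level and receives the full 5/24.

Diego 5/24; Elena 5/24; Hugo 3/8; Octavio 5/24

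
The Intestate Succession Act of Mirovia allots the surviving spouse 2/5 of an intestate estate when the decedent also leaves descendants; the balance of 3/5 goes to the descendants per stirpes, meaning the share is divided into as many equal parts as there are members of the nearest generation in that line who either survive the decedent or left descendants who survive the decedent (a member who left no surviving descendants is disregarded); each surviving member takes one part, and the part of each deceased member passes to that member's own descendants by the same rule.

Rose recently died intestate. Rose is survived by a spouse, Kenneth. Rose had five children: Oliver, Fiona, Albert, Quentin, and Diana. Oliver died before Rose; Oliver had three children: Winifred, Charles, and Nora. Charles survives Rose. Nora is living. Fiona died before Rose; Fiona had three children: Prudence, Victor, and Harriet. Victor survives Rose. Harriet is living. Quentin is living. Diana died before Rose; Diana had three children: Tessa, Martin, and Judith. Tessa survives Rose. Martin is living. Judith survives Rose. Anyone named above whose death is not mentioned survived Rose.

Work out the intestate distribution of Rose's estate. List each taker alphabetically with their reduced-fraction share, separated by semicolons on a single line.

Kenneth, as surviving spouse, takes 2/5.
The remaining 3/5 passes to Rose's descendants per stirpes.
The 3/5 is divided into 5 equal shares of 3/25 among Oliver, Fiona, Albert, Quentin, Diana.
Oliver predeceased; the 3/25 allotted to Oliver's branch passes to Oliver's issue by representation.
The 3/25 is divided into 3 equal shares of 1/25 among Winifred, Charles, Nora.
Winifred is living and takes 1/25.
Charles is living and takes 1/25.
Nora is living and takes 1/25.
Fiona predeceased; the 3/25 allotted to Fiona's branch passes to Fiona's issue by representation.
The 3/25 is divided into 3 equal shares of 1/25 among Prudence, Victor, Harriet.
Prudence is living and takes 1/25.
Victor is living and takes 1/25.
Harriet is living and takes 1/25.
Albert is living and takes 3/25.
Quentin is living and takes 3/25.
Diana predeceased; the 3/25 allotted to Diana's branch passes to Diana's issue by representation.
The 3/25 is divided into 3 equal shares of 1/25 among Tessa, Martin, Judith.
Tessa is living and takes 1/25.
Martin is living and takes 1/25.
Judith is living and takes 1/25.

Albert 3/25; Charles 1/25; Harriet 1/25; Judith 1/25; Kenneth 2/5; Martin 1/25; Nora 1/25; Prudence 1/25; Quentin 3/25; Tessa 1/25; Victor 1/25; Winifred 1/25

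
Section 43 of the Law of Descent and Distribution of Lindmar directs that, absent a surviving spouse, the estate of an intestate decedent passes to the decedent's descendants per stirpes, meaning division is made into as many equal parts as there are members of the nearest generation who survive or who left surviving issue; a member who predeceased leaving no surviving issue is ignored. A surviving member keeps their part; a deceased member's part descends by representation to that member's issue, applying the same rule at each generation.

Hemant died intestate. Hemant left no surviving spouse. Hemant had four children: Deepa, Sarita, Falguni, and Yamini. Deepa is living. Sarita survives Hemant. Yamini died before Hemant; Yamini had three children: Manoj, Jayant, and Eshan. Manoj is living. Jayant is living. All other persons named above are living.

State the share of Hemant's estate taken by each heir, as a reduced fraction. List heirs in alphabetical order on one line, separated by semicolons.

Deepa 1/4; Eshan 1/12; Falguni 1/4; Jayant 1/12; Manoj 1/12; Sarita 1/4

There is no surviving spouse, so the entire estate passes to Hemant's descendants per stirpes.
The estate is divided into 4 equal shares of 1/4 among Deepa, Sarita, Falguni, Yamini.
Deepa is living and takes 1/4.
Sarita is living and takes 1/4.
Falguni is living and takes 1/4.
Yamini predeceased; the 1/4 allotted to Yamini's branch passes to Yamini's issue by representation.
The 1/4 is divided into 3 equal shares of 1/12 among Manoj, Jayant, Eshan.
Manoj is living and takes 1/12.
Jayant is living and takes 1/12.
Eshan is living and takes 1/12.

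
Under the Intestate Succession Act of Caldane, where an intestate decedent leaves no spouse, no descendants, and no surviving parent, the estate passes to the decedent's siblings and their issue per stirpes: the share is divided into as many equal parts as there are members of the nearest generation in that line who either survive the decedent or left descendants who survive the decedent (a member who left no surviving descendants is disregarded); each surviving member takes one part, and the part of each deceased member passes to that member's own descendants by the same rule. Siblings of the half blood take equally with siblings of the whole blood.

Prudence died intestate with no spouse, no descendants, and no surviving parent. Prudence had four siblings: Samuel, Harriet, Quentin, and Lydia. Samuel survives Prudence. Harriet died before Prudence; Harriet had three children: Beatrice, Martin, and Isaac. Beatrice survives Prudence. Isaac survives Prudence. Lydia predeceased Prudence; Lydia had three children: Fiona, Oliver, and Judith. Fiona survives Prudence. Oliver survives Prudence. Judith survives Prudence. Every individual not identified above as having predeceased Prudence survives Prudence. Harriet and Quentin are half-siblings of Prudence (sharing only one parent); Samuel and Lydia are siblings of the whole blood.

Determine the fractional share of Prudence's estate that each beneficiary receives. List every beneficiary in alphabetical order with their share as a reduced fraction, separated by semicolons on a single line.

No spouse, descendants, or parent survives, so the estate passes to Prudence's siblings per stirpes.
Half-blood and whole-blood siblings take equally under the stated rule.
The estate is divided into 4 equal shares of 1/4 among Samuel, Harriet, Quentin, Lydia.
Samuel is living and takes 1/4.
Harriet predeceased; the 1/4 allotted to Harriet's branch passes to Harriet's issue by representation.
The 1/4 is divided into 3 equal shares of 1/12 among Beatrice, Martin, Isaac.
Beatrice is living and takes 1/12.
Martin is living and takes 1/12.
Isaac is living and takes 1/12.
Quentin is living and takes 1/4.
Lydia predeceased; the 1/4 allotted to Lydia's branch passes to Lydia's issue by representation.
The 1/4 is divided into 3 equal shares of 1/12 among Fiona, Oliver, Judith.
Fiona is living and takes 1/12.
Oliver is living and takes 1/12.
Judith is living and takes 1/12.

Beatrice 1/12; Fiona 1/12; Isaac 1/12; Judith 1/12; Martin 1/12; Oliver 1/12; Quentin 1/4; Samuel 1/4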